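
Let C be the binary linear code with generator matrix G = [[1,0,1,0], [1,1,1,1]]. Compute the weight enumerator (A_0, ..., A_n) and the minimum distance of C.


Weight distribution: A_0 = 1, A_2 = 2, A_4 = 1. Minimum distance d = 2.

Enumerate all 2^2 = 4 messages m ∈ F_2^2.
For each, compute codeword c = mG in F_2^4, then tally its weight.
  m = 00 → c = 0000, weight = 0.
  m = 10 → c = 1010, weight = 2.
  m = 01 → c = 1111, weight = 4.
  m = 11 → c = 0101, weight = 2.
Tally weights:
  weight 0: 1 codewords.
  weight 2: 2 codewords.
  weight 4: 1 codewords.
Minimum distance d = smallest w > 0 with A_w > 0 = 2.
Sanity: Σ A_w = 4 = 2^2 = 4 ✓.


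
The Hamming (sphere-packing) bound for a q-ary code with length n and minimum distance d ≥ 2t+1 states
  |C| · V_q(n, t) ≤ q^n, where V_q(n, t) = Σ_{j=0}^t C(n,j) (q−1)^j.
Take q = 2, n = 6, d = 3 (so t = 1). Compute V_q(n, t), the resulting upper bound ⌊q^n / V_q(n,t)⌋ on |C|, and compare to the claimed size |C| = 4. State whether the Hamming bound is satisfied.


V_q(n, t) = 7, q^n = 64, Hamming bound = 9, |C| = 4 ≤ bound (satisfied).

Step 1: Compute V_q(n, t) = Σ_{j=0}^1 C(n, j) (q−1)^j.
  j = 0: C(6,0)·(1)^0 = 1·1 = 1.
  j = 1: C(6,1)·(1)^1 = 6·1 = 6.
  V_q(n, t) = 1 + 6 = 7.
Step 2: q^n = 2^6 = 64.
Step 3: Hamming bound ⌊q^n / V_q(n,t)⌋ = ⌊64/7⌋ = 9.
Step 4: Compare |C| = 4 to 9: satisfied.
The claimed |C| lies below the Hamming bound.


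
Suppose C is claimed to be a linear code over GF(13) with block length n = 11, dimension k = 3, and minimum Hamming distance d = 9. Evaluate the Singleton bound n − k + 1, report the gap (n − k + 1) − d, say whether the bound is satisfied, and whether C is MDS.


Singleton RHS = n − k + 1 = 9, slack = 0, bound satisfied, MDS.

Singleton bound: d ≤ n − k + 1.
Here n = 11, k = 3, so n − k + 1 = 9.
Given d = 9, check d ≤ 9: YES.
Slack = (n − k + 1) − d = 0.
The code is MDS (slack = 0).
Description: the claimed parameters are [11, 3, 9]_13; such a code would be MDS (meets Singleton bound).


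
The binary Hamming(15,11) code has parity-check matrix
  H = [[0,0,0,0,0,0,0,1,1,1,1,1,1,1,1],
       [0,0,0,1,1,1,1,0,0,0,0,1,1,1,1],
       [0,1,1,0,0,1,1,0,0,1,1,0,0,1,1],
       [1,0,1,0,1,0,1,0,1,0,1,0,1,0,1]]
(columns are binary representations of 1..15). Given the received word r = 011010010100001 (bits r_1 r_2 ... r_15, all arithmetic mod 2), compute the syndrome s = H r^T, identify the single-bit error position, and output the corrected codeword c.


s = (1, 0, 0, 1)^T, error position = 9, corrected codeword c = 011010011100001

Compute s = H r^T mod 2 one row at a time:
  s_1 = 1 + 0 + 1 + 0 + 0 + 0 + 0 + 1 = 3 ≡ 1 (mod 2).
  s_2 = 0 + 1 + 0 + 0 + 0 + 0 + 0 + 1 = 2 ≡ 0 (mod 2).
  s_3 = 1 + 1 + 0 + 0 + 1 + 0 + 0 + 1 = 4 ≡ 0 (mod 2).
  s_4 = 0 + 1 + 1 + 0 + 0 + 0 + 0 + 1 = 3 ≡ 1 (mod 2).
s = (1, 0, 0, 1)^T — this equals column 9 of H (binary 1001), so error is at position 9.
Correct: flip bit 9 of r = 011010010100001 to get c = 011010011100001.


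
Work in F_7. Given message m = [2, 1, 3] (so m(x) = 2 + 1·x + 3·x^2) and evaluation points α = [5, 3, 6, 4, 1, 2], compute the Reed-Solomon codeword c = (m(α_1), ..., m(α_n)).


c = [5, 4, 4, 5, 6, 2]

Message polynomial: m(x) = 2 + 1·x + 3·x^2 (mod 7).
For each evaluation point α_i, compute m(α_i) mod 7:
  α_1 = 5: Horner steps 3 → 2 → 5, so m(5) = 5.
  α_2 = 3: Horner steps 3 → 3 → 4, so m(3) = 4.
  α_3 = 6: Horner steps 3 → 5 → 4, so m(6) = 4.
  α_4 = 4: Horner steps 3 → 6 → 5, so m(4) = 5.
  α_5 = 1: Horner steps 3 → 4 → 6, so m(1) = 6.
  α_6 = 2: Horner steps 3 → 0 → 2, so m(2) = 2.
Codeword c = [5, 4, 4, 5, 6, 2] ∈ F_7^6.


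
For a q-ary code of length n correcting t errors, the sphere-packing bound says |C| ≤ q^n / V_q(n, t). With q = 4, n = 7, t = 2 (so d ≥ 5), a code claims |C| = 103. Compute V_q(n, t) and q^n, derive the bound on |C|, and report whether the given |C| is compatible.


V_q(n, t) = 211, q^n = 16384, Hamming bound = 77, |C| = 103 > bound (violated).

Step 1: Compute V_q(n, t) = Σ_{j=0}^2 C(n, j) (q−1)^j.
  j = 0: C(7,0)·(3)^0 = 1·1 = 1.
  j = 1: C(7,1)·(3)^1 = 7·3 = 21.
  j = 2: C(7,2)·(3)^2 = 21·9 = 189.
  V_q(n, t) = 1 + 21 + 189 = 211.
Step 2: q^n = 4^7 = 16384.
Step 3: Hamming bound ⌊q^n / V_q(n,t)⌋ = ⌊16384/211⌋ = 77.
Step 4: Compare |C| = 103 to 77: violated.
The claimed |C| lies above the Hamming bound, so no 4-ary code of length 7 with d ≥ 5 can have 103 codewords.


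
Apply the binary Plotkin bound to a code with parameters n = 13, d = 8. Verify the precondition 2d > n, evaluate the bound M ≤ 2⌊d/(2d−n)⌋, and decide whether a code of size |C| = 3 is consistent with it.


Plotkin bound M ≤ 4; given |C| = 3 ≤ bound (satisfied).

Check applicability: 2d = 16, n = 13.
2d − n = 3 > 0, so Plotkin applies.
Compute d/(2d−n) = 8/3 ≈ 2.6667.
⌊d/(2d−n)⌋ = 2.
Plotkin bound: M ≤ 2·2 = 4.
Given |C| = 3, check: satisfied.
This |C| is below the Plotkin bound.


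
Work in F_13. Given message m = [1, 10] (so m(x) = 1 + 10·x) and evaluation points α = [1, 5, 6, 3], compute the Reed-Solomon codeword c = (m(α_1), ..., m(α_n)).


c = [11, 12, 9, 5]

Message polynomial: m(x) = 1 + 10·x (mod 13).
For each evaluation point α_i, compute m(α_i) mod 13:
  α_1 = 1: Horner steps 10 → 11, so m(1) = 11.
  α_2 = 5: Horner steps 10 → 12, so m(5) = 12.
  α_3 = 6: Horner steps 10 → 9, so m(6) = 9.
  α_4 = 3: Horner steps 10 → 5, so m(3) = 5.
Codeword c = [11, 12, 9, 5] ∈ F_13^4.


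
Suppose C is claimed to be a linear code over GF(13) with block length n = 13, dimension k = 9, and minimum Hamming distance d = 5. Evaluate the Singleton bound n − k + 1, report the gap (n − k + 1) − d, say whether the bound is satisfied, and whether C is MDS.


Singleton RHS = n − k + 1 = 5, slack = 0, bound satisfied, MDS.

Singleton bound: d ≤ n − k + 1.
Here n = 13, k = 9, so n − k + 1 = 5.
Given d = 5, check d ≤ 5: YES.
Slack = (n − k + 1) − d = 0.
The code is MDS (slack = 0).
Description: the claimed parameters are [13, 9, 5]_13; such a code would be MDS (meets Singleton bound).


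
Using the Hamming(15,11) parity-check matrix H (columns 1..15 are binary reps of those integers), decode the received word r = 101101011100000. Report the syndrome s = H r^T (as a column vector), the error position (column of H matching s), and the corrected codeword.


s = (1, 0, 1, 1)^T, error position = 11, corrected codeword c = 101101011110000

Compute s = H r^T mod 2 one row at a time:
  s_1 = 1 + 1 + 1 + 0 + 0 + 0 + 0 + 0 = 3 ≡ 1 (mod 2).
  s_2 = 1 + 0 + 1 + 0 + 0 + 0 + 0 + 0 = 2 ≡ 0 (mod 2).
  s_3 = 0 + 1 + 1 + 0 + 1 + 0 + 0 + 0 = 3 ≡ 1 (mod 2).
  s_4 = 1 + 1 + 0 + 0 + 1 + 0 + 0 + 0 = 3 ≡ 1 (mod 2).
s = (1, 0, 1, 1)^T — this equals column 11 of H (binary 1011), so error is at position 11.
Correct: flip bit 11 of r = 101101011100000 to get c = 101101011110000.


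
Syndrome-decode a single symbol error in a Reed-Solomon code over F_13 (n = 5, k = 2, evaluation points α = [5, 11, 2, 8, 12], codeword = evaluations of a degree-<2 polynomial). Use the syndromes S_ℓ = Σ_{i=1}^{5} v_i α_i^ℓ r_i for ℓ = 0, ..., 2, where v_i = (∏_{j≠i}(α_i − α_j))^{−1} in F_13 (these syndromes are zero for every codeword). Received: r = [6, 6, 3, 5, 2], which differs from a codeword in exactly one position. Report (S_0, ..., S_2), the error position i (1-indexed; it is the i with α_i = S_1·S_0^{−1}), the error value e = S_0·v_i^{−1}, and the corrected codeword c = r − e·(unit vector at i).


S = (11, 3, 2), error at position 1, error magnitude e = 2, c = [4, 6, 3, 5, 2].

Step 1: column multipliers v_i = (∏_{j≠i}(α_i − α_j))^{−1} mod 13.
  i = 1 (α = 5): (5−11)(5−2)(5−8)(5−12) = (−6)·3·(−3)·(−7) = −378 ≡ 12, so v_1 = 12^{−1} = 12 (mod 13).
  i = 2 (α = 11): (11−5)(11−2)(11−8)(11−12) = 6·9·3·(−1) = −162 ≡ 7, so v_2 = 7^{−1} = 2 (mod 13).
  i = 3 (α = 2): (2−5)(2−11)(2−8)(2−12) = (−3)·(−9)·(−6)·(−10) = 1620 ≡ 8, so v_3 = 8^{−1} = 5 (mod 13).
  i = 4 (α = 8): (8−5)(8−11)(8−2)(8−12) = 3·(−3)·6·(−4) = 216 ≡ 8, so v_4 = 8^{−1} = 5 (mod 13).
  i = 5 (α = 12): (12−5)(12−11)(12−2)(12−8) = 7·1·10·4 = 280 ≡ 7, so v_5 = 7^{−1} = 2 (mod 13).
  v = [12, 2, 5, 5, 2].
Step 2: syndromes of r = [6, 6, 3, 5, 2] (all sums mod 13).
  S_0 = Σ v_i r_i = 12·6 + 2·6 + 5·3 + 5·5 + 2·2 = 128 ≡ 11.
  S_1 = Σ v_i α_i r_i = 12·5·6 + 2·11·6 + 5·2·3 + 5·8·5 + 2·12·2 = 770 ≡ 3.
  α_i^2 mod 13 = [12, 4, 4, 12, 1].
  S_2 = Σ v_i α_i^2 r_i = 12·12·6 + 2·4·6 + 5·4·3 + 5·12·5 + 2·1·2 = 1276 ≡ 2.
  S = (11, 3, 2) ≠ 0, so r is not a codeword (an error is present).
Step 3: locate the error. For a single error e at position i, S_ℓ = v_i·e·α_i^ℓ, so α_err = S_1/S_0.
  S_0^{−1} = 11^{−1} = 6 (mod 13), so α_err = 3·6 = 18 ≡ 5 = α_1. Error position i = 1.
  Consistency check: S_2/S_1 = 2·9 = 18 ≡ 5 = α_err ✓ (single-error assumption holds).
Step 4: error magnitude e = S_0/v_1 = S_0·∏_{j≠1}(α_1 − α_j) = 11·12 = 132 ≡ 2 (mod 13).
Step 5: correct position 1: c_1 = r_1 − e = 6 − 2 ≡ 4 (mod 13). Hence c = [4, 6, 3, 5, 2].
  Check: interpolating c through the α_i gives m(x) = 11 + 9·x (degree < 2) with m(α_i) = c_i for every i, so c is indeed a codeword.


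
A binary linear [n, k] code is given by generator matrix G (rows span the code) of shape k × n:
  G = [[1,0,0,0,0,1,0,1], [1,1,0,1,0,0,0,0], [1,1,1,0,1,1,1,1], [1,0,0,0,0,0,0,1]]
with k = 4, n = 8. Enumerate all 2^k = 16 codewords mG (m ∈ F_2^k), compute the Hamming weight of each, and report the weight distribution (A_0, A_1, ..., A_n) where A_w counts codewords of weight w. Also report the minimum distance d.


Weight distribution: A_0 = 1, A_1 = 1, A_2 = 1, A_3 = 3, A_4 = 3, A_5 = 3, A_6 = 3, A_7 = 1. Minimum distance d = 1.

Enumerate all 2^4 = 16 messages m ∈ F_2^4.
For each, compute codeword c = mG in F_2^8, then tally its weight.
  m = 0000 → c = 00000000, weight = 0.
  m = 1000 → c = 10000101, weight = 3.
  m = 0100 → c = 11010000, weight = 3.
  m = 1100 → c = 01010101, weight = 4.
  m = 0010 → c = 11101111, weight = 7.
  m = 1010 → c = 01101010, weight = 4.
  m = 0110 → c = 00111111, weight = 6.
  m = 1110 → c = 10111010, weight = 5.
  m = 0001 → c = 10000001, weight = 2.
  m = 1001 → c = 00000100, weight = 1.
  m = 0101 → c = 01010001, weight = 3.
  m = 1101 → c = 11010100, weight = 4.
  m = 0011 → c = 01101110, weight = 5.
  m = 1011 → c = 11101011, weight = 6.
  m = 0111 → c = 10111110, weight = 6.
  m = 1111 → c = 00111011, weight = 5.
Tally weights:
  weight 0: 1 codewords.
  weight 1: 1 codewords.
  weight 2: 1 codewords.
  weight 3: 3 codewords.
  weight 4: 3 codewords.
  weight 5: 3 codewords.
  weight 6: 3 codewords.
  weight 7: 1 codewords.
Minimum distance d = smallest w > 0 with A_w > 0 = 1.
Sanity: Σ A_w = 16 = 2^4 = 16 ✓.


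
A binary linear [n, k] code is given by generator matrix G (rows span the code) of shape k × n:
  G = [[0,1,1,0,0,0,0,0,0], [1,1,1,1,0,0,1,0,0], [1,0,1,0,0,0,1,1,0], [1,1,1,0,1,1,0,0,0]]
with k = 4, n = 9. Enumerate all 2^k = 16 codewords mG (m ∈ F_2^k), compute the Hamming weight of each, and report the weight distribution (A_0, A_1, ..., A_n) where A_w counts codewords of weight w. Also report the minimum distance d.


Weight distribution: A_0 = 1, A_2 = 1, A_3 = 4, A_4 = 3, A_5 = 4, A_6 = 3. Minimum distance d = 2.

Enumerate all 2^4 = 16 messages m ∈ F_2^4.
For each, compute codeword c = mG in F_2^9, then tally its weight.
  m = 0000 → c = 000000000, weight = 0.
  m = 1000 → c = 011000000, weight = 2.
  m = 0100 → c = 111100100, weight = 5.
  m = 1100 → c = 100100100, weight = 3.
  m = 0010 → c = 101000110, weight = 4.
  m = 1010 → c = 110000110, weight = 4.
  m = 0110 → c = 010100010, weight = 3.
  m = 1110 → c = 001100010, weight = 3.
  m = 0001 → c = 111011000, weight = 5.
  m = 1001 → c = 100011000, weight = 3.
  m = 0101 → c = 000111100, weight = 4.
  m = 1101 → c = 011111100, weight = 6.
  m = 0011 → c = 010011110, weight = 5.
  m = 1011 → c = 001011110, weight = 5.
  m = 0111 → c = 101111010, weight = 6.
  m = 1111 → c = 110111010, weight = 6.
Tally weights:
  weight 0: 1 codewords.
  weight 2: 1 codewords.
  weight 3: 4 codewords.
  weight 4: 3 codewords.
  weight 5: 4 codewords.
  weight 6: 3 codewords.
Minimum distance d = smallest w > 0 with A_w > 0 = 2.
Sanity: Σ A_w = 16 = 2^4 = 16 ✓.


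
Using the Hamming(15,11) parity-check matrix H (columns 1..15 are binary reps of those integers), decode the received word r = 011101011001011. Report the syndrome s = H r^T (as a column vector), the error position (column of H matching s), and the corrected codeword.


s = (1, 1, 1, 1)^T, error position = 15, corrected codeword c = 011101011001010

Compute s = H r^T mod 2 one row at a time:
  s_1 = 1 + 1 + 0 + 0 + 1 + 0 + 1 + 1 = 5 ≡ 1 (mod 2).
  s_2 = 1 + 0 + 1 + 0 + 1 + 0 + 1 + 1 = 5 ≡ 1 (mod 2).
  s_3 = 1 + 1 + 1 + 0 + 0 + 0 + 1 + 1 = 5 ≡ 1 (mod 2).
  s_4 = 0 + 1 + 0 + 0 + 1 + 0 + 0 + 1 = 3 ≡ 1 (mod 2).
s = (1, 1, 1, 1)^T — this equals column 15 of H (binary 1111), so error is at position 15.
Correct: flip bit 15 of r = 011101011001011 to get c = 011101011001010.


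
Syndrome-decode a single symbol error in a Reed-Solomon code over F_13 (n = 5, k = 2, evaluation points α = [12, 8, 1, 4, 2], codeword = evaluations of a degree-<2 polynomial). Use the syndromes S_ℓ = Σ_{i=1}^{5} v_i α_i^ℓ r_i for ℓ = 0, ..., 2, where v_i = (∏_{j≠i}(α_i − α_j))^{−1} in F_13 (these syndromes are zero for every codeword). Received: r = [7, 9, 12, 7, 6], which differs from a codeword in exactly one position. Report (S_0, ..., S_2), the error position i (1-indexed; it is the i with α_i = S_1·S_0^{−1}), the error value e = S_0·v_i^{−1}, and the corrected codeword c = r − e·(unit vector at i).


S = (10, 3, 10), error at position 1, error magnitude e = 9, c = [11, 9, 12, 7, 6].

Step 1: column multipliers v_i = (∏_{j≠i}(α_i − α_j))^{−1} mod 13.
  i = 1 (α = 12): (12−8)(12−1)(12−4)(12−2) = 4·11·8·10 = 3520 ≡ 10, so v_1 = 10^{−1} = 4 (mod 13).
  i = 2 (α = 8): (8−12)(8−1)(8−4)(8−2) = (−4)·7·4·6 = −672 ≡ 4, so v_2 = 4^{−1} = 10 (mod 13).
  i = 3 (α = 1): (1−12)(1−8)(1−4)(1−2) = (−11)·(−7)·(−3)·(−1) = 231 ≡ 10, so v_3 = 10^{−1} = 4 (mod 13).
  i = 4 (α = 4): (4−12)(4−8)(4−1)(4−2) = (−8)·(−4)·3·2 = 192 ≡ 10, so v_4 = 10^{−1} = 4 (mod 13).
  i = 5 (α = 2): (2−12)(2−8)(2−1)(2−4) = (−10)·(−6)·1·(−2) = −120 ≡ 10, so v_5 = 10^{−1} = 4 (mod 13).
  v = [4, 10, 4, 4, 4].
Step 2: syndromes of r = [7, 9, 12, 7, 6] (all sums mod 13).
  S_0 = Σ v_i r_i = 4·7 + 10·9 + 4·12 + 4·7 + 4·6 = 218 ≡ 10.
  S_1 = Σ v_i α_i r_i = 4·12·7 + 10·8·9 + 4·1·12 + 4·4·7 + 4·2·6 = 1264 ≡ 3.
  α_i^2 mod 13 = [1, 12, 1, 3, 4].
  S_2 = Σ v_i α_i^2 r_i = 4·1·7 + 10·12·9 + 4·1·12 + 4·3·7 + 4·4·6 = 1336 ≡ 10.
  S = (10, 3, 10) ≠ 0, so r is not a codeword (an error is present).
Step 3: locate the error. For a single error e at position i, S_ℓ = v_i·e·α_i^ℓ, so α_err = S_1/S_0.
  S_0^{−1} = 10^{−1} = 4 (mod 13), so α_err = 3·4 = 12 ≡ 12 = α_1. Error position i = 1.
  Consistency check: S_2/S_1 = 10·9 = 90 ≡ 12 = α_err ✓ (single-error assumption holds).
Step 4: error magnitude e = S_0/v_1 = S_0·∏_{j≠1}(α_1 − α_j) = 10·10 = 100 ≡ 9 (mod 13).
Step 5: correct position 1: c_1 = r_1 − e = 7 − 9 ≡ 11 (mod 13). Hence c = [11, 9, 12, 7, 6].
  Check: interpolating c through the α_i gives m(x) = 5 + 7·x (degree < 2) with m(α_i) = c_i for every i, so c is indeed a codeword.


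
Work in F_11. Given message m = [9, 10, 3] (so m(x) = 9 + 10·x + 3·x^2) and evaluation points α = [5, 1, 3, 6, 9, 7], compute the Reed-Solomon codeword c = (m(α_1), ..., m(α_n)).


c = [2, 0, 0, 1, 1, 6]

Message polynomial: m(x) = 9 + 10·x + 3·x^2 (mod 11).
For each evaluation point α_i, compute m(α_i) mod 11:
  α_1 = 5: Horner steps 3 → 3 → 2, so m(5) = 2.
  α_2 = 1: Horner steps 3 → 2 → 0, so m(1) = 0.
  α_3 = 3: Horner steps 3 → 8 → 0, so m(3) = 0.
  α_4 = 6: Horner steps 3 → 6 → 1, so m(6) = 1.
  α_5 = 9: Horner steps 3 → 4 → 1, so m(9) = 1.
  α_6 = 7: Horner steps 3 → 9 → 6, so m(7) = 6.
Codeword c = [2, 0, 0, 1, 1, 6] ∈ F_11^6.


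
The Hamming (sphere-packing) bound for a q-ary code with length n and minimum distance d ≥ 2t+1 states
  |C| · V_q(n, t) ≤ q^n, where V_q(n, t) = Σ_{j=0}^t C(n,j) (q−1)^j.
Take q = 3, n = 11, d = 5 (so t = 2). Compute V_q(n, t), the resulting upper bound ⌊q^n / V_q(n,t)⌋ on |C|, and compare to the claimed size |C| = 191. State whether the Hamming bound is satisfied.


V_q(n, t) = 243, q^n = 177147, Hamming bound = 729, |C| = 191 ≤ bound (satisfied).

Step 1: Compute V_q(n, t) = Σ_{j=0}^2 C(n, j) (q−1)^j.
  j = 0: C(11,0)·(2)^0 = 1·1 = 1.
  j = 1: C(11,1)·(2)^1 = 11·2 = 22.
  j = 2: C(11,2)·(2)^2 = 55·4 = 220.
  V_q(n, t) = 1 + 22 + 220 = 243.
Step 2: q^n = 3^11 = 177147.
Step 3: Hamming bound ⌊q^n / V_q(n,t)⌋ = ⌊177147/243⌋ = 729.
Step 4: Compare |C| = 191 to 729: satisfied.
The claimed |C| lies below the Hamming bound.


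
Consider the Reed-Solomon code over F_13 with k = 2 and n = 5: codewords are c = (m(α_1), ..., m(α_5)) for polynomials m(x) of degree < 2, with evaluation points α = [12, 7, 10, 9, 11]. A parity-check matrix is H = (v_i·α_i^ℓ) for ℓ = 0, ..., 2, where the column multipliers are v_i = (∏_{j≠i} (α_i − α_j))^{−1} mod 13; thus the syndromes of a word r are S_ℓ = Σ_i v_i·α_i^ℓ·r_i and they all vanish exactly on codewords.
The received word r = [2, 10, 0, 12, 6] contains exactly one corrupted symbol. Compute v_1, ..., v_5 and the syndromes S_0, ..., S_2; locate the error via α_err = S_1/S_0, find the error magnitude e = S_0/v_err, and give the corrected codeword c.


S = (1, 11, 4), error at position 5, error magnitude e = 5, c = [2, 10, 0, 12, 1].

Step 1: column multipliers v_i = (∏_{j≠i}(α_i − α_j))^{−1} mod 13.
  i = 1 (α = 12): (12−7)(12−10)(12−9)(12−11) = 5·2·3·1 = 30 ≡ 4, so v_1 = 4^{−1} = 10 (mod 13).
  i = 2 (α = 7): (7−12)(7−10)(7−9)(7−11) = (−5)·(−3)·(−2)·(−4) = 120 ≡ 3, so v_2 = 3^{−1} = 9 (mod 13).
  i = 3 (α = 10): (10−12)(10−7)(10−9)(10−11) = (−2)·3·1·(−1) = 6 ≡ 6, so v_3 = 6^{−1} = 11 (mod 13).
  i = 4 (α = 9): (9−12)(9−7)(9−10)(9−11) = (−3)·2·(−1)·(−2) = −12 ≡ 1, so v_4 = 1^{−1} = 1 (mod 13).
  i = 5 (α = 11): (11−12)(11−7)(11−10)(11−9) = (−1)·4·1·2 = −8 ≡ 5, so v_5 = 5^{−1} = 8 (mod 13).
  v = [10, 9, 11, 1, 8].
Step 2: syndromes of r = [2, 10, 0, 12, 6] (all sums mod 13).
  S_0 = Σ v_i r_i = 10·2 + 9·10 + 11·0 + 1·12 + 8·6 = 170 ≡ 1.
  S_1 = Σ v_i α_i r_i = 10·12·2 + 9·7·10 + 11·10·0 + 1·9·12 + 8·11·6 = 1506 ≡ 11.
  α_i^2 mod 13 = [1, 10, 9, 3, 4].
  S_2 = Σ v_i α_i^2 r_i = 10·1·2 + 9·10·10 + 11·9·0 + 1·3·12 + 8·4·6 = 1148 ≡ 4.
  S = (1, 11, 4) ≠ 0, so r is not a codeword (an error is present).
Step 3: locate the error. For a single error e at position i, S_ℓ = v_i·e·α_i^ℓ, so α_err = S_1/S_0.
  S_0^{−1} = 1^{−1} = 1 (mod 13), so α_err = 11·1 = 11 ≡ 11 = α_5. Error position i = 5.
  Consistency check: S_2/S_1 = 4·6 = 24 ≡ 11 = α_err ✓ (single-error assumption holds).
Step 4: error magnitude e = S_0/v_5 = S_0·∏_{j≠5}(α_5 − α_j) = 1·5 = 5 ≡ 5 (mod 13).
Step 5: correct position 5: c_5 = r_5 − e = 6 − 5 ≡ 1 (mod 13). Hence c = [2, 10, 0, 12, 1].
  Check: interpolating c through the α_i gives m(x) = 3 + 1·x (degree < 2) with m(α_i) = c_i for every i, so c is indeed a codeword.


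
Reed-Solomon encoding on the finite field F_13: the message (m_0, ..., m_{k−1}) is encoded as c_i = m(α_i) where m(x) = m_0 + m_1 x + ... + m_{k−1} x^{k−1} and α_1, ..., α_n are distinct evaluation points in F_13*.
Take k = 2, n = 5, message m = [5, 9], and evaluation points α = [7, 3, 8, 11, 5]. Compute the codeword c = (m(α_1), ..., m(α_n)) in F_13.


c = [3, 6, 12, 0, 11]

Message polynomial: m(x) = 5 + 9·x (mod 13).
For each evaluation point α_i, compute m(α_i) mod 13:
  α_1 = 7: Horner steps 9 → 3, so m(7) = 3.
  α_2 = 3: Horner steps 9 → 6, so m(3) = 6.
  α_3 = 8: Horner steps 9 → 12, so m(8) = 12.
  α_4 = 11: Horner steps 9 → 0, so m(11) = 0.
  α_5 = 5: Horner steps 9 → 11, so m(5) = 11.
Codeword c = [3, 6, 12, 0, 11] ∈ F_13^5.


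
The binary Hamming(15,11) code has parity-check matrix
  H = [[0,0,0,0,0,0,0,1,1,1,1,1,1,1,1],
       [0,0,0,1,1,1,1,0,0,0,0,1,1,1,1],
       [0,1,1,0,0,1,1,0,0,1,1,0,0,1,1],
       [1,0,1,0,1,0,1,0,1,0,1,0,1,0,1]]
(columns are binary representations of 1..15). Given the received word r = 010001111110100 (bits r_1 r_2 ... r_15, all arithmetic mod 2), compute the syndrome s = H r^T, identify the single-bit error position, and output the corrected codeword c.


s = (1, 1, 1, 0)^T, error position = 14, corrected codeword c = 010001111110110

Compute s = H r^T mod 2 one row at a time:
  s_1 = 1 + 1 + 1 + 1 + 0 + 1 + 0 + 0 = 5 ≡ 1 (mod 2).
  s_2 = 0 + 0 + 1 + 1 + 0 + 1 + 0 + 0 = 3 ≡ 1 (mod 2).
  s_3 = 1 + 0 + 1 + 1 + 1 + 1 + 0 + 0 = 5 ≡ 1 (mod 2).
  s_4 = 0 + 0 + 0 + 1 + 1 + 1 + 1 + 0 = 4 ≡ 0 (mod 2).
s = (1, 1, 1, 0)^T — this equals column 14 of H (binary 1110), so error is at position 14.
Correct: flip bit 14 of r = 010001111110100 to get c = 010001111110110.


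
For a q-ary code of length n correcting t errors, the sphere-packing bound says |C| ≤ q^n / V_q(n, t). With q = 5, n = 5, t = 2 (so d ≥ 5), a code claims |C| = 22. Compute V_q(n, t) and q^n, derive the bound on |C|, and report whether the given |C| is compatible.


V_q(n, t) = 181, q^n = 3125, Hamming bound = 17, |C| = 22 > bound (violated).

Step 1: Compute V_q(n, t) = Σ_{j=0}^2 C(n, j) (q−1)^j.
  j = 0: C(5,0)·(4)^0 = 1·1 = 1.
  j = 1: C(5,1)·(4)^1 = 5·4 = 20.
  j = 2: C(5,2)·(4)^2 = 10·16 = 160.
  V_q(n, t) = 1 + 20 + 160 = 181.
Step 2: q^n = 5^5 = 3125.
Step 3: Hamming bound ⌊q^n / V_q(n,t)⌋ = ⌊3125/181⌋ = 17.
Step 4: Compare |C| = 22 to 17: violated.
The claimed |C| lies above the Hamming bound, so no 5-ary code of length 5 with d ≥ 5 can have 22 codewords.


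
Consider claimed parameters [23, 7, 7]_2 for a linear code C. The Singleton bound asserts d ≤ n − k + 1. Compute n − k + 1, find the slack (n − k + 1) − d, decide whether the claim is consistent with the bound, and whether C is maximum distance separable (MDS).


Singleton RHS = n − k + 1 = 17, slack = 10, bound satisfied, not MDS.

Singleton bound: d ≤ n − k + 1.
Here n = 23, k = 7, so n − k + 1 = 17.
Given d = 7, check d ≤ 17: YES.
Slack = (n − k + 1) − d = 10.
The code is NOT MDS (slack = 10 > 0).
Description: the claimed parameters are [23, 7, 7]_2; such a code would be non-MDS.


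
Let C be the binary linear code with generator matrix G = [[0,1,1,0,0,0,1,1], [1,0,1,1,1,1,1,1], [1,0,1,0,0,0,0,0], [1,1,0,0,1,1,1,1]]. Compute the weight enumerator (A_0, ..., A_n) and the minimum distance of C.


Weight distribution: A_0 = 1, A_2 = 2, A_3 = 3, A_4 = 3, A_5 = 4, A_6 = 2, A_7 = 1. Minimum distance d = 2.

Enumerate all 2^4 = 16 messages m ∈ F_2^4.
For each, compute codeword c = mG in F_2^8, then tally its weight.
  m = 0000 → c = 00000000, weight = 0.
  m = 1000 → c = 01100011, weight = 4.
  m = 0100 → c = 10111111, weight = 7.
  m = 1100 → c = 11011100, weight = 5.
  m = 0010 → c = 10100000, weight = 2.
  m = 1010 → c = 11000011, weight = 4.
  m = 0110 → c = 00011111, weight = 5.
  m = 1110 → c = 01111100, weight = 5.
  m = 0001 → c = 11001111, weight = 6.
  m = 1001 → c = 10101100, weight = 4.
  m = 0101 → c = 01110000, weight = 3.
  m = 1101 → c = 00010011, weight = 3.
  m = 0011 → c = 01101111, weight = 6.
  m = 1011 → c = 00001100, weight = 2.
  m = 0111 → c = 11010000, weight = 3.
  m = 1111 → c = 10110011, weight = 5.
Tally weights:
  weight 0: 1 codewords.
  weight 2: 2 codewords.
  weight 3: 3 codewords.
  weight 4: 3 codewords.
  weight 5: 4 codewords.
  weight 6: 2 codewords.
  weight 7: 1 codewords.
Minimum distance d = smallest w > 0 with A_w > 0 = 2.
Sanity: Σ A_w = 16 = 2^4 = 16 ✓.


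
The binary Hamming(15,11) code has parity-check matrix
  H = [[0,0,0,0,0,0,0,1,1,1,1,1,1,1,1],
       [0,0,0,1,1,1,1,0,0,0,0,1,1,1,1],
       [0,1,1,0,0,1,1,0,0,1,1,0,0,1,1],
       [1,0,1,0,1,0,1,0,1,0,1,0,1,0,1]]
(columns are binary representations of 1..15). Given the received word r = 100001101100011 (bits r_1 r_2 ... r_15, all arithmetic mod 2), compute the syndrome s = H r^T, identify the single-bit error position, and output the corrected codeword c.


s = (0, 0, 1, 0)^T, error position = 2, corrected codeword c = 110001101100011

Compute s = H r^T mod 2 one row at a time:
  s_1 = 0 + 1 + 1 + 0 + 0 + 0 + 1 + 1 = 4 ≡ 0 (mod 2).
  s_2 = 0 + 0 + 1 + 1 + 0 + 0 + 1 + 1 = 4 ≡ 0 (mod 2).
  s_3 = 0 + 0 + 1 + 1 + 1 + 0 + 1 + 1 = 5 ≡ 1 (mod 2).
  s_4 = 1 + 0 + 0 + 1 + 1 + 0 + 0 + 1 = 4 ≡ 0 (mod 2).
s = (0, 0, 1, 0)^T — this equals column 2 of H (binary 0010), so error is at position 2.
Correct: flip bit 2 of r = 100001101100011 to get c = 110001101100011.


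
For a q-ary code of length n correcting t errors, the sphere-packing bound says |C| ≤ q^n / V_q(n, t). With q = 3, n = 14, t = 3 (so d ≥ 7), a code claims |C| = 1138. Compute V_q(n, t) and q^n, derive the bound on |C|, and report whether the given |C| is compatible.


V_q(n, t) = 3305, q^n = 4782969, Hamming bound = 1447, |C| = 1138 ≤ bound (satisfied).

Step 1: Compute V_q(n, t) = Σ_{j=0}^3 C(n, j) (q−1)^j.
  j = 0: C(14,0)·(2)^0 = 1·1 = 1.
  j = 1: C(14,1)·(2)^1 = 14·2 = 28.
  j = 2: C(14,2)·(2)^2 = 91·4 = 364.
  j = 3: C(14,3)·(2)^3 = 364·8 = 2912.
  V_q(n, t) = 1 + 28 + 364 + 2912 = 3305.
Step 2: q^n = 3^14 = 4782969.
Step 3: Hamming bound ⌊q^n / V_q(n,t)⌋ = ⌊4782969/3305⌋ = 1447.
Step 4: Compare |C| = 1138 to 1447: satisfied.
The claimed |C| lies below the Hamming bound.


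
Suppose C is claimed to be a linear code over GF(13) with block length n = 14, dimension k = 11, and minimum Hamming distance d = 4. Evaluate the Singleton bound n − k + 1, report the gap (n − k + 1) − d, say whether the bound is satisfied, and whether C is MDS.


Singleton RHS = n − k + 1 = 4, slack = 0, bound satisfied, MDS.

Singleton bound: d ≤ n − k + 1.
Here n = 14, k = 11, so n − k + 1 = 4.
Given d = 4, check d ≤ 4: YES.
Slack = (n − k + 1) − d = 0.
The code is MDS (slack = 0).
Description: the claimed parameters are [14, 11, 4]_13; such a code would be MDS (meets Singleton bound).


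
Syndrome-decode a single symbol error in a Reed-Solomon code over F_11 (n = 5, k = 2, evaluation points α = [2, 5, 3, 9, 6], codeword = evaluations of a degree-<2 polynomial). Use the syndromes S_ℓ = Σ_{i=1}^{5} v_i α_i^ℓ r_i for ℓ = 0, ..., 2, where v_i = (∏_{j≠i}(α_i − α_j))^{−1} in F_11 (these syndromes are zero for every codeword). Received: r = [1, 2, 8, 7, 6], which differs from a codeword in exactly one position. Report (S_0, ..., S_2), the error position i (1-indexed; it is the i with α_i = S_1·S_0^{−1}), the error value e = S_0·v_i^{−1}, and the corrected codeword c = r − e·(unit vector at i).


S = (10, 8, 2), error at position 3, error magnitude e = 3, c = [1, 2, 5, 7, 6].

Step 1: column multipliers v_i = (∏_{j≠i}(α_i − α_j))^{−1} mod 11.
  i = 1 (α = 2): (2−5)(2−3)(2−9)(2−6) = (−3)·(−1)·(−7)·(−4) = 84 ≡ 7, so v_1 = 7^{−1} = 8 (mod 11).
  i = 2 (α = 5): (5−2)(5−3)(5−9)(5−6) = 3·2·(−4)·(−1) = 24 ≡ 2, so v_2 = 2^{−1} = 6 (mod 11).
  i = 3 (α = 3): (3−2)(3−5)(3−9)(3−6) = 1·(−2)·(−6)·(−3) = −36 ≡ 8, so v_3 = 8^{−1} = 7 (mod 11).
  i = 4 (α = 9): (9−2)(9−5)(9−3)(9−6) = 7·4·6·3 = 504 ≡ 9, so v_4 = 9^{−1} = 5 (mod 11).
  i = 5 (α = 6): (6−2)(6−5)(6−3)(6−9) = 4·1·3·(−3) = −36 ≡ 8, so v_5 = 8^{−1} = 7 (mod 11).
  v = [8, 6, 7, 5, 7].
Step 2: syndromes of r = [1, 2, 8, 7, 6] (all sums mod 11).
  S_0 = Σ v_i r_i = 8·1 + 6·2 + 7·8 + 5·7 + 7·6 = 153 ≡ 10.
  S_1 = Σ v_i α_i r_i = 8·2·1 + 6·5·2 + 7·3·8 + 5·9·7 + 7·6·6 = 811 ≡ 8.
  α_i^2 mod 11 = [4, 3, 9, 4, 3].
  S_2 = Σ v_i α_i^2 r_i = 8·4·1 + 6·3·2 + 7·9·8 + 5·4·7 + 7·3·6 = 838 ≡ 2.
  S = (10, 8, 2) ≠ 0, so r is not a codeword (an error is present).
Step 3: locate the error. For a single error e at position i, S_ℓ = v_i·e·α_i^ℓ, so α_err = S_1/S_0.
  S_0^{−1} = 10^{−1} = 10 (mod 11), so α_err = 8·10 = 80 ≡ 3 = α_3. Error position i = 3.
  Consistency check: S_2/S_1 = 2·7 = 14 ≡ 3 = α_err ✓ (single-error assumption holds).
Step 4: error magnitude e = S_0/v_3 = S_0·∏_{j≠3}(α_3 − α_j) = 10·8 = 80 ≡ 3 (mod 11).
Step 5: correct position 3: c_3 = r_3 − e = 8 − 3 ≡ 5 (mod 11). Hence c = [1, 2, 5, 7, 6].
  Check: interpolating c through the α_i gives m(x) = 4 + 4·x (degree < 2) with m(α_i) = c_i for every i, so c is indeed a codeword.


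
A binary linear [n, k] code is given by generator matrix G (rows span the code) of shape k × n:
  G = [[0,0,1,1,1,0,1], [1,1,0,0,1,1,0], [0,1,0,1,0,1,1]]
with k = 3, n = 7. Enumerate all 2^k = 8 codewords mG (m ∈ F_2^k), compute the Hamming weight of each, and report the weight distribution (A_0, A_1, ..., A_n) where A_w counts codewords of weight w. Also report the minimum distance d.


Weight distribution: A_0 = 1, A_2 = 1, A_4 = 5, A_6 = 1. Minimum distance d = 2.

Enumerate all 2^3 = 8 messages m ∈ F_2^3.
For each, compute codeword c = mG in F_2^7, then tally its weight.
  m = 000 → c = 0000000, weight = 0.
  m = 100 → c = 0011101, weight = 4.
  m = 010 → c = 1100110, weight = 4.
  m = 110 → c = 1111011, weight = 6.
  m = 001 → c = 0101011, weight = 4.
  m = 101 → c = 0110110, weight = 4.
  m = 011 → c = 1001101, weight = 4.
  m = 111 → c = 1010000, weight = 2.
Tally weights:
  weight 0: 1 codewords.
  weight 2: 1 codewords.
  weight 4: 5 codewords.
  weight 6: 1 codewords.
Minimum distance d = smallest w > 0 with A_w > 0 = 2.
Sanity: Σ A_w = 8 = 2^3 = 8 ✓.


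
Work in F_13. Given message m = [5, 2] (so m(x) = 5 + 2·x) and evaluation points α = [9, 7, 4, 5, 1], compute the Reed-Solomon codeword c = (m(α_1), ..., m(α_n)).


c = [10, 6, 0, 2, 7]

Message polynomial: m(x) = 5 + 2·x (mod 13).
For each evaluation point α_i, compute m(α_i) mod 13:
  α_1 = 9: Horner steps 2 → 10, so m(9) = 10.
  α_2 = 7: Horner steps 2 → 6, so m(7) = 6.
  α_3 = 4: Horner steps 2 → 0, so m(4) = 0.
  α_4 = 5: Horner steps 2 → 2, so m(5) = 2.
  α_5 = 1: Horner steps 2 → 7, so m(1) = 7.
Codeword c = [10, 6, 0, 2, 7] ∈ F_13^5.


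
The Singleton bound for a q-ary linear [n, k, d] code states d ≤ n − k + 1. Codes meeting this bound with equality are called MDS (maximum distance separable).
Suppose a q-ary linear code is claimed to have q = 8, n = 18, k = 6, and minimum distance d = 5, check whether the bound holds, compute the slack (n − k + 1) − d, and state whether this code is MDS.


Singleton RHS = n − k + 1 = 13, slack = 8, bound satisfied, not MDS.

Singleton bound: d ≤ n − k + 1.
Here n = 18, k = 6, so n − k + 1 = 13.
Given d = 5, check d ≤ 13: YES.
Slack = (n − k + 1) − d = 8.
The code is NOT MDS (slack = 8 > 0).
Description: the claimed parameters are [18, 6, 5]_8; such a code would be non-MDS.


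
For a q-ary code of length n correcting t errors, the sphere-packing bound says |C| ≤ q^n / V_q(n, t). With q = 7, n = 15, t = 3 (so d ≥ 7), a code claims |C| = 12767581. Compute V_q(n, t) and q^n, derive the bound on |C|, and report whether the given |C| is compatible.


V_q(n, t) = 102151, q^n = 4747561509943, Hamming bound = 46475918, |C| = 12767581 ≤ bound (satisfied).

Step 1: Compute V_q(n, t) = Σ_{j=0}^3 C(n, j) (q−1)^j.
  j = 0: C(15,0)·(6)^0 = 1·1 = 1.
  j = 1: C(15,1)·(6)^1 = 15·6 = 90.
  j = 2: C(15,2)·(6)^2 = 105·36 = 3780.
  j = 3: C(15,3)·(6)^3 = 455·216 = 98280.
  V_q(n, t) = 1 + 90 + 3780 + 98280 = 102151.
Step 2: q^n = 7^15 = 4747561509943.
Step 3: Hamming bound ⌊q^n / V_q(n,t)⌋ = ⌊4747561509943/102151⌋ = 46475918.
Step 4: Compare |C| = 12767581 to 46475918: satisfied.
The claimed |C| lies below the Hamming bound.


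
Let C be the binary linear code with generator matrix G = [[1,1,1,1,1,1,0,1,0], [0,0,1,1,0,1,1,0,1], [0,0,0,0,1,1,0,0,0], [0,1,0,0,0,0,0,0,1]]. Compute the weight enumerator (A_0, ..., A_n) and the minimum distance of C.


Weight distribution: A_0 = 1, A_2 = 2, A_4 = 3, A_5 = 6, A_6 = 2, A_7 = 2. Minimum distance d = 2.

Enumerate all 2^4 = 16 messages m ∈ F_2^4.
For each, compute codeword c = mG in F_2^9, then tally its weight.
  m = 0000 → c = 000000000, weight = 0.
  m = 1000 → c = 111111010, weight = 7.
  m = 0100 → c = 001101101, weight = 5.
  m = 1100 → c = 110010111, weight = 6.
  m = 0010 → c = 000011000, weight = 2.
  m = 1010 → c = 111100010, weight = 5.
  m = 0110 → c = 001110101, weight = 5.
  m = 1110 → c = 110001111, weight = 6.
  m = 0001 → c = 010000001, weight = 2.
  m = 1001 → c = 101111011, weight = 7.
  m = 0101 → c = 011101100, weight = 5.
  m = 1101 → c = 100010110, weight = 4.
  m = 0011 → c = 010011001, weight = 4.
  m = 1011 → c = 101100011, weight = 5.
  m = 0111 → c = 011110100, weight = 5.
  m = 1111 → c = 100001110, weight = 4.
Tally weights:
  weight 0: 1 codewords.
  weight 2: 2 codewords.
  weight 4: 3 codewords.
  weight 5: 6 codewords.
  weight 6: 2 codewords.
  weight 7: 2 codewords.
Minimum distance d = smallest w > 0 with A_w > 0 = 2.
Sanity: Σ A_w = 16 = 2^4 = 16 ✓.


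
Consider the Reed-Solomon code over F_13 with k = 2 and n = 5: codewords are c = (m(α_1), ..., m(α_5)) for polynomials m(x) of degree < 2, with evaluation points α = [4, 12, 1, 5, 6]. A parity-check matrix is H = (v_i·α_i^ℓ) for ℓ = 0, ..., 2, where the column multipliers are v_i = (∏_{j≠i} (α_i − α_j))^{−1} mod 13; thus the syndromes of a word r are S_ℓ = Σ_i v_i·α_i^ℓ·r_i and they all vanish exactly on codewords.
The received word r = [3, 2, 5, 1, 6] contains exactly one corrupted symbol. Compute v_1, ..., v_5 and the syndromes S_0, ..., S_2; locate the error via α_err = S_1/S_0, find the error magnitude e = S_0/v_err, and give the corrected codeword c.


S = (8, 1, 5), error at position 4, error magnitude e = 3, c = [3, 2, 5, 11, 6].

Step 1: column multipliers v_i = (∏_{j≠i}(α_i − α_j))^{−1} mod 13.
  i = 1 (α = 4): (4−12)(4−1)(4−5)(4−6) = (−8)·3·(−1)·(−2) = −48 ≡ 4, so v_1 = 4^{−1} = 10 (mod 13).
  i = 2 (α = 12): (12−4)(12−1)(12−5)(12−6) = 8·11·7·6 = 3696 ≡ 4, so v_2 = 4^{−1} = 10 (mod 13).
  i = 3 (α = 1): (1−4)(1−12)(1−5)(1−6) = (−3)·(−11)·(−4)·(−5) = 660 ≡ 10, so v_3 = 10^{−1} = 4 (mod 13).
  i = 4 (α = 5): (5−4)(5−12)(5−1)(5−6) = 1·(−7)·4·(−1) = 28 ≡ 2, so v_4 = 2^{−1} = 7 (mod 13).
  i = 5 (α = 6): (6−4)(6−12)(6−1)(6−5) = 2·(−6)·5·1 = −60 ≡ 5, so v_5 = 5^{−1} = 8 (mod 13).
  v = [10, 10, 4, 7, 8].
Step 2: syndromes of r = [3, 2, 5, 1, 6] (all sums mod 13).
  S_0 = Σ v_i r_i = 10·3 + 10·2 + 4·5 + 7·1 + 8·6 = 125 ≡ 8.
  S_1 = Σ v_i α_i r_i = 10·4·3 + 10·12·2 + 4·1·5 + 7·5·1 + 8·6·6 = 703 ≡ 1.
  α_i^2 mod 13 = [3, 1, 1, 12, 10].
  S_2 = Σ v_i α_i^2 r_i = 10·3·3 + 10·1·2 + 4·1·5 + 7·12·1 + 8·10·6 = 694 ≡ 5.
  S = (8, 1, 5) ≠ 0, so r is not a codeword (an error is present).
Step 3: locate the error. For a single error e at position i, S_ℓ = v_i·e·α_i^ℓ, so α_err = S_1/S_0.
  S_0^{−1} = 8^{−1} = 5 (mod 13), so α_err = 1·5 = 5 ≡ 5 = α_4. Error position i = 4.
  Consistency check: S_2/S_1 = 5·1 = 5 ≡ 5 = α_err ✓ (single-error assumption holds).
Step 4: error magnitude e = S_0/v_4 = S_0·∏_{j≠4}(α_4 − α_j) = 8·2 = 16 ≡ 3 (mod 13).
Step 5: correct position 4: c_4 = r_4 − e = 1 − 3 ≡ 11 (mod 13). Hence c = [3, 2, 5, 11, 6].
  Check: interpolating c through the α_i gives m(x) = 10 + 8·x (degree < 2) with m(α_i) = c_i for every i, so c is indeed a codeword.


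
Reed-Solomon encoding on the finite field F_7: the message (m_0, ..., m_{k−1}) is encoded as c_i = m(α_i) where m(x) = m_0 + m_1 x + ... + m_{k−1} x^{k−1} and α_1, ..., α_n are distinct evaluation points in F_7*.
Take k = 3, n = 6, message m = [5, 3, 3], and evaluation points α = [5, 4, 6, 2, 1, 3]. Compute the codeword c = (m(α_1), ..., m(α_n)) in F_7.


c = [4, 2, 5, 2, 4, 6]

Message polynomial: m(x) = 5 + 3·x + 3·x^2 (mod 7).
For each evaluation point α_i, compute m(α_i) mod 7:
  α_1 = 5: Horner steps 3 → 4 → 4, so m(5) = 4.
  α_2 = 4: Horner steps 3 → 1 → 2, so m(4) = 2.
  α_3 = 6: Horner steps 3 → 0 → 5, so m(6) = 5.
  α_4 = 2: Horner steps 3 → 2 → 2, so m(2) = 2.
  α_5 = 1: Horner steps 3 → 6 → 4, so m(1) = 4.
  α_6 = 3: Horner steps 3 → 5 → 6, so m(3) = 6.
Codeword c = [4, 2, 5, 2, 4, 6] ∈ F_7^6.


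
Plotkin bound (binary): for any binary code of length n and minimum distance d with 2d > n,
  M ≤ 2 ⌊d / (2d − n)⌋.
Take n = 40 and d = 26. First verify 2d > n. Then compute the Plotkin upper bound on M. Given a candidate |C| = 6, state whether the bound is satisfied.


Plotkin bound M ≤ 4; given |C| = 6 > bound (violated).

Check applicability: 2d = 52, n = 40.
2d − n = 12 > 0, so Plotkin applies.
Compute d/(2d−n) = 26/12 ≈ 2.1667.
⌊d/(2d−n)⌋ = 2.
Plotkin bound: M ≤ 2·2 = 4.
Given |C| = 6, check: VIOLATED.
This |C| is above the Plotkin bound, so no binary code with n = 40, d = 26 and 6 codewords exists.


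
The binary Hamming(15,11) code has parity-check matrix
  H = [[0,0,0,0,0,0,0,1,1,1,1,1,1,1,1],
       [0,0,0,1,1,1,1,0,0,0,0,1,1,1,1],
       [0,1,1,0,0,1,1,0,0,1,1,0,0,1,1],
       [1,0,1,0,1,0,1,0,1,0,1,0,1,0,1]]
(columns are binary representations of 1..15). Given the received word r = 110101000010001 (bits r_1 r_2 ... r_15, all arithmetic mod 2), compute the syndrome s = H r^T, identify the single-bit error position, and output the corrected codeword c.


s = (0, 1, 0, 1)^T, error position = 5, corrected codeword c = 110111000010001

Compute s = H r^T mod 2 one row at a time:
  s_1 = 0 + 0 + 0 + 1 + 0 + 0 + 0 + 1 = 2 ≡ 0 (mod 2).
  s_2 = 1 + 0 + 1 + 0 + 0 + 0 + 0 + 1 = 3 ≡ 1 (mod 2).
  s_3 = 1 + 0 + 1 + 0 + 0 + 1 + 0 + 1 = 4 ≡ 0 (mod 2).
  s_4 = 1 + 0 + 0 + 0 + 0 + 1 + 0 + 1 = 3 ≡ 1 (mod 2).
s = (0, 1, 0, 1)^T — this equals column 5 of H (binary 0101), so error is at position 5.
Correct: flip bit 5 of r = 110101000010001 to get c = 110111000010001.


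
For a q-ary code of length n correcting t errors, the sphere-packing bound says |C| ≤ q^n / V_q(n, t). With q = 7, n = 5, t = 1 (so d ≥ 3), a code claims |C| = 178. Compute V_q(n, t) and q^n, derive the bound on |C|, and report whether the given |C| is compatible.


V_q(n, t) = 31, q^n = 16807, Hamming bound = 542, |C| = 178 ≤ bound (satisfied).

Step 1: Compute V_q(n, t) = Σ_{j=0}^1 C(n, j) (q−1)^j.
  j = 0: C(5,0)·(6)^0 = 1·1 = 1.
  j = 1: C(5,1)·(6)^1 = 5·6 = 30.
  V_q(n, t) = 1 + 30 = 31.
Step 2: q^n = 7^5 = 16807.
Step 3: Hamming bound ⌊q^n / V_q(n,t)⌋ = ⌊16807/31⌋ = 542.
Step 4: Compare |C| = 178 to 542: satisfied.
The claimed |C| lies below the Hamming bound.


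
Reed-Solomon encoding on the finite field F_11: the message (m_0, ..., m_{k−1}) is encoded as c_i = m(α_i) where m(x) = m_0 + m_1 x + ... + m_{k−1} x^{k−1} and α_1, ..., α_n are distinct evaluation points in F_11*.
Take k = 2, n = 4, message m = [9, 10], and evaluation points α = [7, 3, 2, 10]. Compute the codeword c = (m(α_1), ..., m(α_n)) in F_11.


c = [2, 6, 7, 10]

Message polynomial: m(x) = 9 + 10·x (mod 11).
For each evaluation point α_i, compute m(α_i) mod 11:
  α_1 = 7: Horner steps 10 → 2, so m(7) = 2.
  α_2 = 3: Horner steps 10 → 6, so m(3) = 6.
  α_3 = 2: Horner steps 10 → 7, so m(2) = 7.
  α_4 = 10: Horner steps 10 → 10, so m(10) = 10.
Codeword c = [2, 6, 7, 10] ∈ F_11^4.
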